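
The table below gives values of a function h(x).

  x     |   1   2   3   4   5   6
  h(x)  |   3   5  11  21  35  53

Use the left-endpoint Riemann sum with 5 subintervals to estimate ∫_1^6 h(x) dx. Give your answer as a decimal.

75

Δx = 1.
Sum = 1·[3 + 5 + 11 + 21 + 35] = 75.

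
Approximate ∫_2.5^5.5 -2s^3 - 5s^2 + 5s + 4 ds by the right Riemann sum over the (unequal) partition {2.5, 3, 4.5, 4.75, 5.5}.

Subinterval widths: 0.5, 1.5, 0.25, 0.75.
Right endpoints: 3, 4.5, 4.75, 5.5.
f(3) = -80, f(4.5) = -257, f(4.75) = -299.40625, f(5.5) = -452.5.
Sum = Σ Δs_i · f(s_i).
Sum = -839.7265625.

-839.7265625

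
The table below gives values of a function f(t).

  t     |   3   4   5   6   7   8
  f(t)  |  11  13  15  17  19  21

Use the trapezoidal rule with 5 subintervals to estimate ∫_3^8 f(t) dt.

Δt = 1.
T_5 = (1/2)·[11 + 2·13 + 2·15 + 2·17 + 2·19 + 21] = 80.

80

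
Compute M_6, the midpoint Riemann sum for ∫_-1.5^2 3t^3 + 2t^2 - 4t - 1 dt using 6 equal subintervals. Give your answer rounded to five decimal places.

8.36466

Δt = (2 − (-1.5))/6 = 7/12.
Midpoints: -29/24, -0.625, -1/24, 13/24, 1.125, 41/24.
f(-29/24) = 6731/4608, f(-0.625) = 793/512, f(-1/24) = -425/512, f(13/24) = -9691/4608, f(1.125) = 667/512, f(41/24) = 19907/1536.
Sum = Δt · [f(-29/24) + f(-0.625) + f(-1/24) + ...].
Sum ≈ 8.36466.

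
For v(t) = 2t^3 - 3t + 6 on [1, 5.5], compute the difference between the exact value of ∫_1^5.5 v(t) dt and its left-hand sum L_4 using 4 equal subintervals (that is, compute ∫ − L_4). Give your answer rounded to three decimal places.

159.943

Exact integral: ∫_1^5.5 v(t) dt = 440.15625.
L_4 ≈ 280.21289.
Error ≈ 440.15625 − 280.21289 ≈ 159.943.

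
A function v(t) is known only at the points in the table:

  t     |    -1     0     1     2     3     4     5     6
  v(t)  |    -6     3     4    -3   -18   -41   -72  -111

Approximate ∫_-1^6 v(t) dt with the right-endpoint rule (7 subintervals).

Δt = 1.
Sum = 1·[3 + 4 + (-3) + (-18) + (-41) + (-72) + (-111)] = -238.

-238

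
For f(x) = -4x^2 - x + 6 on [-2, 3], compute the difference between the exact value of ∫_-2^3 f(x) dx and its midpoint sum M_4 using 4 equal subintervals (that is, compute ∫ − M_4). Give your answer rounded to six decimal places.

Exact integral: ∫_-2^3 f(x) dx ≈ -19.16666667.
M_4 = -16.5625.
Error ≈ -19.16666667 − (-16.5625) ≈ -2.604167.

-2.604167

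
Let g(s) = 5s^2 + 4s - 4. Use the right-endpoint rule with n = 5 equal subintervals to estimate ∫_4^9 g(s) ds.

Δs = (9 − 4)/5 = 1.
Right endpoints: 5, 6, 7, 8, 9.
g(5) = 141, g(6) = 200, g(7) = 269, g(8) = 348, g(9) = 437.
Sum = Δs · [g(5) + g(6) + g(7) + g(8) + g(9)].
Sum = 1395.

1395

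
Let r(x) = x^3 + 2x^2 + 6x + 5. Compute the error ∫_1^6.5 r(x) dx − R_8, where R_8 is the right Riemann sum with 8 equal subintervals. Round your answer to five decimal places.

-139.50252

Exact integral: ∫_1^6.5 r(x) dx ≈ 779.6822917.
R_8 ≈ 919.1848145.
Error ≈ 779.6822917 − 919.1848145 ≈ -139.50252.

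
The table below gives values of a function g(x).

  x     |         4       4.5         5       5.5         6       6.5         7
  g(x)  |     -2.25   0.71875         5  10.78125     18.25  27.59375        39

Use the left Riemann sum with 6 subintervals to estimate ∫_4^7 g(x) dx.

30.046875

Δx = 0.5.
Sum = 0.5·[(-2.25) + 0.71875 + 5 + 10.78125 + 18.25 + 27.59375] = 30.046875.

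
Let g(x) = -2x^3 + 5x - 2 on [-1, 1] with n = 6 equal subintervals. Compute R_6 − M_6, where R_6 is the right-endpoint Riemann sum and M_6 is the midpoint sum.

1

R_6 = -3.
M_6 = -4.
R_6 − M_6 = 1.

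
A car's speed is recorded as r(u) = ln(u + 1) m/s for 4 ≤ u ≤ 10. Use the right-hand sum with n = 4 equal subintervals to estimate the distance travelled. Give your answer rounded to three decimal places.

Δu = (10 − 4)/4 = 1.5.
Right endpoints: 5.5, 7, 8.5, 10.
r(5.5) ≈ 1.872, r(7) ≈ 2.079, r(8.5) ≈ 2.251, r(10) ≈ 2.398.
Sum = Δu · [r(5.5) + r(7) + r(8.5) + r(10)].
Sum ≈ 12.901.

12.901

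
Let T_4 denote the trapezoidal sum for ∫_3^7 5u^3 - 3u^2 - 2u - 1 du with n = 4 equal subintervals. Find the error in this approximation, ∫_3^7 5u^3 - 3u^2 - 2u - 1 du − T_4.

-48

Exact integral: ∫_3^7 f(u) du = 2540.
T_4 = 2588.
Error = 2540 − 2588 = -48.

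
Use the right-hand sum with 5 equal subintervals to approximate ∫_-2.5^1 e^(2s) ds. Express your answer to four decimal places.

Δs = (1 − (-2.5))/5 = 0.7.
Right endpoints: -1.8, -1.1, -0.4, 0.3, 1.
f(-1.8) ≈ 0.0273, f(-1.1) ≈ 0.1108, f(-0.4) ≈ 0.4493, f(0.3) ≈ 1.8221, f(1) ≈ 7.3891.
Sum = Δs · [f(-1.8) + f(-1.1) + f(-0.4) + f(0.3) + f(1)].
Sum ≈ 6.8590.

6.8590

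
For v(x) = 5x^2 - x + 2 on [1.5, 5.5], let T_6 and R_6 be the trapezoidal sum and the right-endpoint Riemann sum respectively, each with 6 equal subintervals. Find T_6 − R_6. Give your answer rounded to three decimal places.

T_6 ≈ 267.14815.
R_6 ≈ 312.48148.
T_6 − R_6 ≈ -45.333.

-45.333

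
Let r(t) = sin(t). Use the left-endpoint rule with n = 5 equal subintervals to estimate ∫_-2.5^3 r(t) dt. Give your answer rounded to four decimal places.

Δt = (3 − (-2.5))/5 = 1.1.
Left endpoints: -2.5, -1.4, -0.3, 0.8, 1.9.
r(-2.5) ≈ -0.5985, r(-1.4) ≈ -0.9854, r(-0.3) ≈ -0.2955, r(0.8) ≈ 0.7174, r(1.9) ≈ 0.9463.
Sum = Δt · [r(-2.5) + r(-1.4) + r(-0.3) + r(0.8) + r(1.9)].
Sum ≈ -0.2374.

-0.2374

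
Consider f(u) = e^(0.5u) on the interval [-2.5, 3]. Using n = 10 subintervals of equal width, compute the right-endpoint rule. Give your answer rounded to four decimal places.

Δu = (3 − (-2.5))/10 = 0.55.
Right endpoints: -1.95, -1.4, -0.85, -0.3, 0.25, 0.8, 1.35, 1.9, 2.45, 3.
f(-1.95) ≈ 0.3772, f(-1.4) ≈ 0.4966, f(-0.85) ≈ 0.6538, f(-0.3) ≈ 0.8607, f(0.25) ≈ 1.1331, f(0.8) ≈ 1.4918, f(1.35) ≈ 1.9640, f(1.9) ≈ 2.5857, f(2.45) ≈ 3.4042, f(3) ≈ 4.4817.
Sum = Δu · [f(-1.95) + f(-1.4) + f(-0.85) + ...].
Sum ≈ 9.5969.

9.5969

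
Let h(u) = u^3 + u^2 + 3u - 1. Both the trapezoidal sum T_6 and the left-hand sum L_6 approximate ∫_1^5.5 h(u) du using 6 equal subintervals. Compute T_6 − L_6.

T_6 = 327.55078125.
L_6 = 249.50390625.
T_6 − L_6 = 78.046875.

78.046875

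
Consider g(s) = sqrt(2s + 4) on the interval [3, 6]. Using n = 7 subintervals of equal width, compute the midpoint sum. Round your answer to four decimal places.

Δs = (6 − 3)/7 = 3/7.
Midpoints: 45/14, 51/14, 57/14, 4.5, 69/14, 75/14, 81/14.
g(45/14) ≈ 3.2293, g(51/14) ≈ 3.3594, g(57/14) ≈ 3.4847, g(4.5) ≈ 3.6056, g(69/14) ≈ 3.7225, g(75/14) ≈ 3.8359, g(81/14) ≈ 3.9461.
Sum = Δs · [g(45/14) + g(51/14) + g(57/14) + ...].
Sum ≈ 10.7929.

10.7929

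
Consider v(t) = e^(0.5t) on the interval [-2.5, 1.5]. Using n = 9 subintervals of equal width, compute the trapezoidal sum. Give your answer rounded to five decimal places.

3.67604

Δt = (1.5 − (-2.5))/9 = 4/9.
v(-2.5) ≈ 0.28650, v(-37/18) ≈ 0.35780, v(-29/18) ≈ 0.44684, v(-7/6) ≈ 0.55804, v(-13/18) ≈ 0.69690, v(-5/18) ≈ 0.87032, v(1/6) ≈ 1.08690, v(11/18) ≈ 1.35738, v(19/18) ≈ 1.69516, v(1.5) ≈ 2.11700.
T_9 = (Δt/2)·[v(t_0) + 2v(t_1) + ... + 2v(t_{8}) + v(t_9)].
Sum ≈ 3.67604.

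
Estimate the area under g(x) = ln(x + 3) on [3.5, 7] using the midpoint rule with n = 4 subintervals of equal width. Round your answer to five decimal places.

7.36085

Δx = (7 − 3.5)/4 = 0.875.
Midpoints: 3.9375, 4.8125, 5.6875, 6.5625.
g(3.9375) ≈ 1.93694, g(4.8125) ≈ 2.05573, g(5.6875) ≈ 2.16189, g(6.5625) ≈ 2.25785.
Sum = Δx · [g(3.9375) + g(4.8125) + g(5.6875) + g(6.5625)].
Sum ≈ 7.36085.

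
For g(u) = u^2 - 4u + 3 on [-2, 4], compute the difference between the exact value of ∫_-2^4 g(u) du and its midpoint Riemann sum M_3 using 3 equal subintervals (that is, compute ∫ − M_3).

2

Exact integral: ∫_-2^4 g(u) du = 18.
M_3 = 16.
Error = 18 − 16 = 2.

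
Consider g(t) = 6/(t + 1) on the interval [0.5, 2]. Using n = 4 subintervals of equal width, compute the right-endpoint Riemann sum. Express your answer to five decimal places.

Δt = (2 − 0.5)/4 = 0.375.
Right endpoints: 0.875, 1.25, 1.625, 2.
g(0.875) = 3.2, g(1.25) = 8/3, g(1.625) = 16/7, g(2) = 2.
Sum = Δt · [g(0.875) + g(1.25) + g(1.625) + g(2)].
Sum ≈ 3.80714.

3.80714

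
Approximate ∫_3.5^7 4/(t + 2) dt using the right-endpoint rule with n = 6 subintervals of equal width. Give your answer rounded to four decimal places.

1.8898

Δt = (7 − 3.5)/6 = 7/12.
Right endpoints: 49/12, 14/3, 5.25, 35/6, 77/12, 7.
f(49/12) = 48/73, f(14/3) = 0.6, f(5.25) = 16/29, f(35/6) = 24/47, f(77/12) = 48/101, f(7) = 4/9.
Sum = Δt · [f(49/12) + f(14/3) + f(5.25) + ...].
Sum ≈ 1.8898.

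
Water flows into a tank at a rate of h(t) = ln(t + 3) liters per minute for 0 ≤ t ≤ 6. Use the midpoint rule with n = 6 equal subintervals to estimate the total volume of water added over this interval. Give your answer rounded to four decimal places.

Δt = (6 − 0)/6 = 1.
Midpoints: 0.5, 1.5, 2.5, 3.5, 4.5, 5.5.
h(0.5) ≈ 1.2528, h(1.5) ≈ 1.5041, h(2.5) ≈ 1.7047, h(3.5) ≈ 1.8718, h(4.5) ≈ 2.0149, h(5.5) ≈ 2.1401.
Sum = Δt · [h(0.5) + h(1.5) + h(2.5) + ...].
Sum ≈ 10.4884.

10.4884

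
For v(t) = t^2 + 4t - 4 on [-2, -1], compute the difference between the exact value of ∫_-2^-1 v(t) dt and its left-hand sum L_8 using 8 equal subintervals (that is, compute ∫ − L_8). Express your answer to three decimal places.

Exact integral: ∫_-2^-1 v(t) dt ≈ -7.66667.
L_8 = -7.7265625.
Error ≈ -7.66667 − (-7.7265625) ≈ 0.060.

0.060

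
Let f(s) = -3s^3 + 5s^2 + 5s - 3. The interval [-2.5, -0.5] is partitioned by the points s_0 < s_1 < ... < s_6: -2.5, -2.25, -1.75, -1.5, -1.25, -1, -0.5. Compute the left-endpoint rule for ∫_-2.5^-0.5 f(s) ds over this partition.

47.0078125

Subinterval widths: 0.25, 0.5, 0.25, 0.25, 0.25, 0.5.
Left endpoints: -2.5, -2.25, -1.75, -1.5, -1.25, -1.
f(-2.5) = 62.625, f(-2.25) = 45.234375, f(-1.75) = 19.640625, f(-1.5) = 10.875, f(-1.25) = 4.421875, f(-1) = 0.
Sum = Σ Δs_i · f(s_i).
Sum = 47.0078125.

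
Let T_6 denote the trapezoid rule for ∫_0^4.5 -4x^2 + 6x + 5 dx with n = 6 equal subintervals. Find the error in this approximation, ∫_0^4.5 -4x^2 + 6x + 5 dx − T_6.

Exact integral: ∫_0^4.5 f(x) dx = -38.25.
T_6 = -39.9375.
Error = -38.25 − (-39.9375) = 1.6875.

1.6875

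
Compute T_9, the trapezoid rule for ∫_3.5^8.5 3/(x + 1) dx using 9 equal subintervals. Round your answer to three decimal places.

2.245

Δx = (8.5 − 3.5)/9 = 5/9.
f(3.5) = 2/3, f(73/18) = 54/91, f(83/18) = 54/101, f(31/6) = 18/37, f(103/18) = 54/121, f(113/18) = 54/131, f(41/6) = 18/47, f(133/18) = 54/151, f(143/18) = 54/161, f(8.5) = 6/19.
T_9 = (Δx/2)·[f(x_0) + 2f(x_1) + ... + 2f(x_{8}) + f(x_9)].
Sum ≈ 2.245.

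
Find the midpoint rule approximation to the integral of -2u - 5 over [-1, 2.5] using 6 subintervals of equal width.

Δu = (2.5 − (-1))/6 = 7/12.
Midpoints: -17/24, -0.125, 11/24, 25/24, 1.625, 53/24.
f(-17/24) = -43/12, f(-0.125) = -4.75, f(11/24) = -71/12, f(25/24) = -85/12, f(1.625) = -8.25, f(53/24) = -113/12.
Sum = Δu · [f(-17/24) + f(-0.125) + f(11/24) + ...].
Sum = -22.75.

-22.75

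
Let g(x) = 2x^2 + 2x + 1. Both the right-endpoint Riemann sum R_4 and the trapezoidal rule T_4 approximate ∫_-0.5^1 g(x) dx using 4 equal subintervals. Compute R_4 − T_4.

R_4 = 3.9140625.
T_4 = 3.0703125.
R_4 − T_4 = 0.84375.

0.84375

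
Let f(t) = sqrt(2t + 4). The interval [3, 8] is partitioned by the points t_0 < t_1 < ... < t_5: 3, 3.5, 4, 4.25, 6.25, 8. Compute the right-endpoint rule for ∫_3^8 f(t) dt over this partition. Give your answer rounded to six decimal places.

20.224523

Subinterval widths: 0.5, 0.5, 0.25, 2, 1.75.
Right endpoints: 3.5, 4, 4.25, 6.25, 8.
f(3.5) ≈ 3.316625, f(4) ≈ 3.464102, f(4.25) ≈ 3.535534, f(6.25) ≈ 4.062019, f(8) ≈ 4.472136.
Sum = Σ Δt_i · f(t_i).
Sum ≈ 20.224523.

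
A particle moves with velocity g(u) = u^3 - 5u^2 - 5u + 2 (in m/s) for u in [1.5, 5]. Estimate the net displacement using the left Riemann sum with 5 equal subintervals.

-92.8725

Δu = (5 − 1.5)/5 = 0.7.
Left endpoints: 1.5, 2.2, 2.9, 3.6, 4.3.
g(1.5) = -13.375, g(2.2) = -22.552, g(2.9) = -30.161, g(3.6) = -34.144, g(4.3) = -32.443.
Sum = Δu · [g(1.5) + g(2.2) + g(2.9) + g(3.6) + g(4.3)].
Sum = -92.8725.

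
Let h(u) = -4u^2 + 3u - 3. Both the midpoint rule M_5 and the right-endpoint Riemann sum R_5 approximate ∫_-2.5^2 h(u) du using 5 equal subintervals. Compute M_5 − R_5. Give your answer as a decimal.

M_5 = -47.16.
R_5 = -40.68.
M_5 − R_5 = -6.48.

-6.48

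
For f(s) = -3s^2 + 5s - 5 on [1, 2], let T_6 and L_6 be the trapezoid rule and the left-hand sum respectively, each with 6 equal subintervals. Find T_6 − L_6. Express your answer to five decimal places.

-0.33333

T_6 ≈ -4.5138889.
L_6 ≈ -4.1805556.
T_6 − L_6 ≈ -0.33333.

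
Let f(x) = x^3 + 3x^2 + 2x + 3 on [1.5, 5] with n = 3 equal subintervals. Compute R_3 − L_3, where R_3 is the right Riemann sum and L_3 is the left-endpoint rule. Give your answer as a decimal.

R_3 ≈ 434.82639.
L_3 ≈ 205.13889.
R_3 − L_3 = 229.6875.

229.6875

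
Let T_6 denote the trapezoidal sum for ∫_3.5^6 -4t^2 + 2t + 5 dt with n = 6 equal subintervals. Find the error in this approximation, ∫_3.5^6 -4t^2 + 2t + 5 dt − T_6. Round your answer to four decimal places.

Exact integral: ∫_3.5^6 f(t) dt ≈ -194.583333.
T_6 ≈ -194.872685.
Error ≈ -194.583333 − (-194.872685) ≈ 0.2894.

0.2894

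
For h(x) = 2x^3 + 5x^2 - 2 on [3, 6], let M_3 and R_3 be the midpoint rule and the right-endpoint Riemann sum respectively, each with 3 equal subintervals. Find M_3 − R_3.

M_3 = 908.5.
R_3 = 1189.
M_3 − R_3 = -280.5.

-280.5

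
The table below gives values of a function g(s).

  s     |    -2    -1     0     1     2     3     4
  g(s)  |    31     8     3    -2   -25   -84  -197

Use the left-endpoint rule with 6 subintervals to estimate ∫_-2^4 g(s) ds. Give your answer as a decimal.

-69

Δs = 1.
Sum = 1·[31 + 8 + 3 + (-2) + (-25) + (-84)] = -69.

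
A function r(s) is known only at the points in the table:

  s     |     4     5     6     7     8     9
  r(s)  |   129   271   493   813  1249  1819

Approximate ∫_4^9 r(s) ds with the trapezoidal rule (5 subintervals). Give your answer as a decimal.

Δs = 1.
T_5 = (1/2)·[129 + 2·271 + 2·493 + 2·813 + 2·1249 + 1819] = 3800.

3800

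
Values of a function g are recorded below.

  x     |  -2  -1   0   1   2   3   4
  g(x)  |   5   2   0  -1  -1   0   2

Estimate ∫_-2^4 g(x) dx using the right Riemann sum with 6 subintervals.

Δx = 1.
Sum = 1·[2 + 0 + (-1) + (-1) + 0 + 2] = 2.

2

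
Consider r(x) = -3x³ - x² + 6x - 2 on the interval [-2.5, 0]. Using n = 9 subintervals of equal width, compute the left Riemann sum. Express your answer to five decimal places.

Δx = (0 − (-2.5))/9 = 5/18.
Left endpoints: -2.5, -20/9, -35/18, -5/3, -25/18, -10/9, -5/6, -5/9, -5/18.
r(-2.5) = 23.625, r(-20/9) = 3074/243, r(-35/18) = 8957/1944, r(-5/3) = -8/9, r(-25/18) = -8213/1944, r(-10/9) = -1406/243, r(-5/6) = -143/24, r(-5/9) = -1246/243, r(-5/18) = -7153/1944.
Sum = Δx · [r(-2.5) + r(-20/9) + r(-35/18) + ...].
Sum ≈ 4.22711.

4.22711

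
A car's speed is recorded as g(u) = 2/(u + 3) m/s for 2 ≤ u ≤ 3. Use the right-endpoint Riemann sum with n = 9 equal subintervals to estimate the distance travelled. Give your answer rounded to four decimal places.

0.3610

Δu = (3 − 2)/9 = 1/9.
Right endpoints: 19/9, 20/9, 7/3, 22/9, 23/9, 8/3, 25/9, 26/9, 3.
g(19/9) = 9/23, g(20/9) = 18/47, g(7/3) = 0.375, g(22/9) = 18/49, g(23/9) = 0.36, g(8/3) = 6/17, g(25/9) = 9/26, g(26/9) = 18/53, g(3) = 1/3.
Sum = Δu · [g(19/9) + g(20/9) + g(7/3) + ...].
Sum ≈ 0.3610.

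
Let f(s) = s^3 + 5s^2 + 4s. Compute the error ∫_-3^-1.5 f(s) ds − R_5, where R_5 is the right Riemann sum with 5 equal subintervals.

0.658125

Exact integral: ∫_-3^-1.5 f(s) ds = 6.890625.
R_5 = 6.2325.
Error = 6.890625 − 6.2325 = 0.658125.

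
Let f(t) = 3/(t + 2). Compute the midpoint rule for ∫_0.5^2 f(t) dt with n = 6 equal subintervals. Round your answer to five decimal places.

Δt = (2 − 0.5)/6 = 0.25.
Midpoints: 0.625, 0.875, 1.125, 1.375, 1.625, 1.875.
f(0.625) = 8/7, f(0.875) = 24/23, f(1.125) = 0.96, f(1.375) = 8/9, f(1.625) = 24/29, f(1.875) = 24/31.
Sum = Δt · [f(0.625) + f(0.875) + f(1.125) + ...].
Sum ≈ 1.40925.

1.40925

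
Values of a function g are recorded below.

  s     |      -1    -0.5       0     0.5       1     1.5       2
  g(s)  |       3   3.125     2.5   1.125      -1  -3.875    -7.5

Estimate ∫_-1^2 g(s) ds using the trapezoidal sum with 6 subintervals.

Δs = 0.5.
T_6 = (0.5/2)·[3 + 2·3.125 + 2·2.5 + 2·1.125 + 2·(-1) + 2·(-3.875) + (-7.5)] = -0.1875.

-0.1875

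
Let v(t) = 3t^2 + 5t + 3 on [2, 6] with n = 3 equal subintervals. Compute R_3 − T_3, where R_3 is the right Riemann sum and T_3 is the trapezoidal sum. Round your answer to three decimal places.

77.333

R_3 ≈ 380.88889.
T_3 ≈ 303.55556.
R_3 − T_3 ≈ 77.333.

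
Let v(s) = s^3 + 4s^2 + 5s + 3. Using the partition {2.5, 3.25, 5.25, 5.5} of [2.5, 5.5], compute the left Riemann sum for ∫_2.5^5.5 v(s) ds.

Subinterval widths: 0.75, 2, 0.25.
Left endpoints: 2.5, 3.25, 5.25.
v(2.5) = 56.125, v(3.25) = 95.828125, v(5.25) = 284.203125.
Sum = Σ Δs_i · v(s_i).
Sum = 304.80078125.

304.80078125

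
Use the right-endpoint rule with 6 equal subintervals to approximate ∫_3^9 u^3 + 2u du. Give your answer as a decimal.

Δu = (9 − 3)/6 = 1.
Right endpoints: 4, 5, 6, 7, 8, 9.
f(4) = 72, f(5) = 135, f(6) = 228, f(7) = 357, f(8) = 528, f(9) = 747.
Sum = Δu · [f(4) + f(5) + f(6) + ...].
Sum = 2067.

2067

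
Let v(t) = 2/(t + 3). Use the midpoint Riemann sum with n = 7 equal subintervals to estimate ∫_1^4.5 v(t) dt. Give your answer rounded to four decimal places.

1.2563

Δt = (4.5 − 1)/7 = 0.5.
Midpoints: 1.25, 1.75, 2.25, 2.75, 3.25, 3.75, 4.25.
v(1.25) = 8/17, v(1.75) = 8/19, v(2.25) = 8/21, v(2.75) = 8/23, v(3.25) = 0.32, v(3.75) = 8/27, v(4.25) = 8/29.
Sum = Δt · [v(1.25) + v(1.75) + v(2.25) + ...].
Sum ≈ 1.2563.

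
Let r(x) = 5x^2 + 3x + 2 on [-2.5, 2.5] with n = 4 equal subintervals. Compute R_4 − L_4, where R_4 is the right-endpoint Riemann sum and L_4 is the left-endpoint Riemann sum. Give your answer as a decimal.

18.75

R_4 = 77.96875.
L_4 = 59.21875.
R_4 − L_4 = 18.75.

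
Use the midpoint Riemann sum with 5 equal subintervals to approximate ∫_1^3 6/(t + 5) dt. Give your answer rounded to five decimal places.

1.72561

Δt = (3 − 1)/5 = 0.4.
Midpoints: 1.2, 1.6, 2, 2.4, 2.8.
f(1.2) = 30/31, f(1.6) = 10/11, f(2) = 6/7, f(2.4) = 30/37, f(2.8) = 10/13.
Sum = Δt · [f(1.2) + f(1.6) + f(2) + f(2.4) + f(2.8)].
Sum ≈ 1.72561.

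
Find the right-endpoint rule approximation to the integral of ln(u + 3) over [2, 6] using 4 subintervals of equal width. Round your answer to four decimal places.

8.0143

Δu = (6 − 2)/4 = 1.
Right endpoints: 3, 4, 5, 6.
f(3) ≈ 1.7918, f(4) ≈ 1.9459, f(5) ≈ 2.0794, f(6) ≈ 2.1972.
Sum = Δu · [f(3) + f(4) + f(5) + f(6)].
Sum ≈ 8.0143.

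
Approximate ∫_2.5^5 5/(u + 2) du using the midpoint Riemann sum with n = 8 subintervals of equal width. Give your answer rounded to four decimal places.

Δu = (5 − 2.5)/8 = 0.3125.
Midpoints: 2.65625, 2.96875, 3.28125, 3.59375, 3.90625, 4.21875, 4.53125, 4.84375.
f(2.65625) = 160/149, f(2.96875) = 160/159, f(3.28125) = 160/169, f(3.59375) = 160/179, f(3.90625) = 160/189, f(4.21875) = 160/199, f(4.53125) = 160/209, f(4.84375) = 160/219.
Sum = Δu · [f(2.65625) + f(2.96875) + f(3.28125) + ...].
Sum ≈ 2.2086.

2.2086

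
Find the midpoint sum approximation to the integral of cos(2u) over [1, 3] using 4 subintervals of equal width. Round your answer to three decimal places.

Δu = (3 − 1)/4 = 0.5.
Midpoints: 1.25, 1.75, 2.25, 2.75.
f(1.25) ≈ -0.801, f(1.75) ≈ -0.936, f(2.25) ≈ -0.211, f(2.75) ≈ 0.709.
Sum = Δu · [f(1.25) + f(1.75) + f(2.25) + f(2.75)].
Sum ≈ -0.620.

-0.620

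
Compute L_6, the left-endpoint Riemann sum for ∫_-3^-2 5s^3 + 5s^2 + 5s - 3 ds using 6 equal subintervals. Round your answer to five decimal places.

Δs = (-2 − (-3))/6 = 1/6.
Left endpoints: -3, -17/6, -8/3, -2.5, -7/3, -13/6.
f(-3) = -108, f(-17/6) = -19603/216, f(-8/3) = -2041/27, f(-2.5) = -62.375, f(-7/3) = -1376/27, f(-13/6) = -8903/216.
Sum = Δs · [f(-3) + f(-17/6) + f(-8/3) + ...].
Sum ≈ -71.48380.

-71.48380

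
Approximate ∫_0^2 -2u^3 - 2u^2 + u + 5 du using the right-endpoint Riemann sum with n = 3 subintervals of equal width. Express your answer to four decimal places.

-9.8519

Δu = (2 − 0)/3 = 2/3.
Right endpoints: 2/3, 4/3, 2.
f(2/3) = 113/27, f(4/3) = -53/27, f(2) = -17.
Sum = Δu · [f(2/3) + f(4/3) + f(2)].
Sum ≈ -9.8519.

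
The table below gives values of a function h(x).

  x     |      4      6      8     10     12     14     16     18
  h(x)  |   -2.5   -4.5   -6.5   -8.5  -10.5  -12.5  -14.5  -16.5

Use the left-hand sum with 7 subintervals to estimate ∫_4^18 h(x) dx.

Δx = 2.
Sum = 2·[(-2.5) + (-4.5) + (-6.5) + (-8.5) + (-10.5) + (-12.5) + (-14.5)] = -119.

-119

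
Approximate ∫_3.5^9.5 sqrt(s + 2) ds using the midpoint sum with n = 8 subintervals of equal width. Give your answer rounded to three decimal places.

Δs = (9.5 − 3.5)/8 = 0.75.
Midpoints: 3.875, 4.625, 5.375, 6.125, 6.875, 7.625, 8.375, 9.125.
f(3.875) ≈ 2.424, f(4.625) ≈ 2.574, f(5.375) ≈ 2.716, f(6.125) ≈ 2.850, f(6.875) ≈ 2.979, f(7.625) ≈ 3.102, f(8.375) ≈ 3.221, f(9.125) ≈ 3.335.
Sum = Δs · [f(3.875) + f(4.625) + f(5.375) + ...].
Sum ≈ 17.401.

17.401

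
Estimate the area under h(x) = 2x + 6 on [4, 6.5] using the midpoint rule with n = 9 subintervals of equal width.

Δx = (6.5 − 4)/9 = 5/18.
Midpoints: 149/36, 53/12, 169/36, 179/36, 5.25, 199/36, 209/36, 73/12, 229/36.
h(149/36) = 257/18, h(53/12) = 89/6, h(169/36) = 277/18, h(179/36) = 287/18, h(5.25) = 16.5, h(199/36) = 307/18, h(209/36) = 317/18, h(73/12) = 109/6, h(229/36) = 337/18.
Sum = Δx · [h(149/36) + h(53/12) + h(169/36) + ...].
Sum = 41.25.

41.25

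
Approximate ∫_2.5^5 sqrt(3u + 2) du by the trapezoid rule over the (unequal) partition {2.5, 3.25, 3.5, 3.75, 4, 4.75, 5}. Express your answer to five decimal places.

9.06542

Subinterval widths: 0.75, 0.25, 0.25, 0.25, 0.75, 0.25.
f(2.5) ≈ 3.08221, f(3.25) ≈ 3.42783, f(3.5) ≈ 3.53553, f(3.75) ≈ 3.64005, f(4) ≈ 3.74166, f(4.75) ≈ 4.03113, f(5) ≈ 4.12311.
On each subinterval the trapezoid contributes (Δu_i/2)·[f(u_{i-1}) + f(u_i)].
Sum ≈ 9.06542.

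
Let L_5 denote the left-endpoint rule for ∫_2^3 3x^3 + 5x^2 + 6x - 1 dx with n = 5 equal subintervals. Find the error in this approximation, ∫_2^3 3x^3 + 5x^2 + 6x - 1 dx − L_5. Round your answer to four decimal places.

Exact integral: ∫_2^3 f(x) dx ≈ 94.416667.
L_5 = 85.8.
Error ≈ 94.416667 − 85.8 ≈ 8.6167.

8.6167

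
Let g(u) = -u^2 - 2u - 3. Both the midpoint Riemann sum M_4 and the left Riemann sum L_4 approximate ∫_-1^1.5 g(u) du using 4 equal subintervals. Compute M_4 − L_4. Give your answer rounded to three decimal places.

-1.709

M_4 ≈ -10.12695.
L_4 = -8.41796875.
M_4 − L_4 ≈ -1.709.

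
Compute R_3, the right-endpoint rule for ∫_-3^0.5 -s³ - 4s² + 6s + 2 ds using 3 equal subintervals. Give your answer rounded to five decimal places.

-18.53704

Δs = (0.5 − (-3))/3 = 7/6.
Right endpoints: -11/6, -2/3, 0.5.
f(-11/6) = -3517/216, f(-2/3) = -94/27, f(0.5) = 3.875.
Sum = Δs · [f(-11/6) + f(-2/3) + f(0.5)].
Sum ≈ -18.53704.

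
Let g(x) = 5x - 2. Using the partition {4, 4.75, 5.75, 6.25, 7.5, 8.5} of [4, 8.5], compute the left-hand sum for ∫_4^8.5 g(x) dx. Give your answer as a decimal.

Subinterval widths: 0.75, 1, 0.5, 1.25, 1.
Left endpoints: 4, 4.75, 5.75, 6.25, 7.5.
g(4) = 18, g(4.75) = 21.75, g(5.75) = 26.75, g(6.25) = 29.25, g(7.5) = 35.5.
Sum = Σ Δx_i · g(x_i).
Sum = 120.6875.

120.6875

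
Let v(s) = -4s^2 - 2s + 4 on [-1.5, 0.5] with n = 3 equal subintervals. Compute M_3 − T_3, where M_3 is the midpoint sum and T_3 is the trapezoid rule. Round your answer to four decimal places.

M_3 ≈ 5.629630.
T_3 ≈ 4.740741.
M_3 − T_3 ≈ 0.8889.

0.8889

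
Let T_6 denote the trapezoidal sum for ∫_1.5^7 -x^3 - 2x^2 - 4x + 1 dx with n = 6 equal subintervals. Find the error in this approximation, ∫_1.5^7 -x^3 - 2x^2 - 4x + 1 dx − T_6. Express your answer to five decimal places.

11.36126

Exact integral: ∫_1.5^7 f(x) dx ≈ -913.4010417.
T_6 ≈ -924.7622975.
Error ≈ -913.4010417 − (-924.7622975) ≈ 11.36126.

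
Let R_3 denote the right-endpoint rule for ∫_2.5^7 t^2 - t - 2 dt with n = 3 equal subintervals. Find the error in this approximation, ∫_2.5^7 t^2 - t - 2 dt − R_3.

Exact integral: ∫_2.5^7 f(t) dt = 78.75.
R_3 = 109.125.
Error = 78.75 − 109.125 = -30.375.

-30.375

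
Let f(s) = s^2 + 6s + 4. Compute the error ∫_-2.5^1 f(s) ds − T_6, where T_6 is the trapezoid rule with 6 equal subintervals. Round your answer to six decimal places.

Exact integral: ∫_-2.5^1 f(s) ds ≈ 3.79166667.
T_6 ≈ 3.99016204.
Error ≈ 3.79166667 − 3.99016204 ≈ -0.198495.

-0.198495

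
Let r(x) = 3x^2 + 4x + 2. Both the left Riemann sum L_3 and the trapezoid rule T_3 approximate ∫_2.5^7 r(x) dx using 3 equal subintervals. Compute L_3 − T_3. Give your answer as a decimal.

-109.6875

L_3 = 317.25.
T_3 = 426.9375.
L_3 − T_3 = -109.6875.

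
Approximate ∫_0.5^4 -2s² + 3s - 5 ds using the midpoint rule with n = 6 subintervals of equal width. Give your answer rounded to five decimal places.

-36.25984

Δs = (4 − 0.5)/6 = 7/12.
Midpoints: 19/24, 1.375, 47/24, 61/24, 3.125, 89/24.
f(19/24) = -1117/288, f(1.375) = -4.65625, f(47/24) = -1957/288, f(61/24) = -2965/288, f(3.125) = -15.15625, f(89/24) = -6157/288.
Sum = Δs · [f(19/24) + f(1.375) + f(47/24) + ...].
Sum ≈ -36.25984.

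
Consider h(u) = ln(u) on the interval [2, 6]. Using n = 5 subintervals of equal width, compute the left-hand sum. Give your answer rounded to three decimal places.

4.907

Δu = (6 − 2)/5 = 0.8.
Left endpoints: 2, 2.8, 3.6, 4.4, 5.2.
h(2) ≈ 0.693, h(2.8) ≈ 1.030, h(3.6) ≈ 1.281, h(4.4) ≈ 1.482, h(5.2) ≈ 1.649.
Sum = Δu · [h(2) + h(2.8) + h(3.6) + h(4.4) + h(5.2)].
Sum ≈ 4.907.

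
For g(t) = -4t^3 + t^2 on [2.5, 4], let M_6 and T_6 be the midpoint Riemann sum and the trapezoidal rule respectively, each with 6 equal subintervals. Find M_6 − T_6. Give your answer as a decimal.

0.890625

M_6 = -200.515625.
T_6 = -201.40625.
M_6 − T_6 = 0.890625.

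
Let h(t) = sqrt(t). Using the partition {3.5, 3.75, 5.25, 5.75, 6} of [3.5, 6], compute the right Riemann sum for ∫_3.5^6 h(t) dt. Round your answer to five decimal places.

Subinterval widths: 0.25, 1.5, 0.5, 0.25.
Right endpoints: 3.75, 5.25, 5.75, 6.
h(3.75) ≈ 1.93649, h(5.25) ≈ 2.29129, h(5.75) ≈ 2.39792, h(6) ≈ 2.44949.
Sum = Σ Δt_i · h(t_i).
Sum ≈ 5.73239.

5.73239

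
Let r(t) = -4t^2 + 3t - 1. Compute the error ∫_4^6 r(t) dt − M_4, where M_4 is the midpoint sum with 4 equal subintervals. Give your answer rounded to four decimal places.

-0.1667

Exact integral: ∫_4^6 r(t) dt ≈ -174.666667.
M_4 = -174.5.
Error ≈ -174.666667 − (-174.5) ≈ -0.1667.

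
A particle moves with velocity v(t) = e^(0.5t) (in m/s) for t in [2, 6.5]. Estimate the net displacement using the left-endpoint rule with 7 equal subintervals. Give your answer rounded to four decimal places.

39.1247

Δt = (6.5 − 2)/7 = 9/14.
Left endpoints: 2, 37/14, 23/7, 55/14, 32/7, 73/14, 41/7.
v(2) ≈ 2.7183, v(37/14) ≈ 3.7488, v(23/7) ≈ 5.1699, v(55/14) ≈ 7.1298, v(32/7) ≈ 9.8327, v(73/14) ≈ 13.5603, v(41/7) ≈ 18.7009.
Sum = Δt · [v(2) + v(37/14) + v(23/7) + ...].
Sum ≈ 39.1247.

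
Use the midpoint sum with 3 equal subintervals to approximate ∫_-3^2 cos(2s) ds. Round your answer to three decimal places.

-0.867

Δs = (2 − (-3))/3 = 5/3.
Midpoints: -13/6, -0.5, 7/6.
f(-13/6) ≈ -0.370, f(-0.5) ≈ 0.540, f(7/6) ≈ -0.691.
Sum = Δs · [f(-13/6) + f(-0.5) + f(7/6)].
Sum ≈ -0.867.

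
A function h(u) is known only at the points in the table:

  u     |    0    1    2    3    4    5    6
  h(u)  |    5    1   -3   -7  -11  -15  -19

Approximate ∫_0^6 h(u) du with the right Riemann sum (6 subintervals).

Δu = 1.
Sum = 1·[1 + (-3) + (-7) + (-11) + (-15) + (-19)] = -54.

-54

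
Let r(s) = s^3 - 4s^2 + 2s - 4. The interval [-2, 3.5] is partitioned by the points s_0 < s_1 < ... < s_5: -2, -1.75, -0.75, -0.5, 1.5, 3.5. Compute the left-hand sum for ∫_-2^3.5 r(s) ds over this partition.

-60.65234375

Subinterval widths: 0.25, 1, 0.25, 2, 2.
Left endpoints: -2, -1.75, -0.75, -0.5, 1.5.
r(-2) = -32, r(-1.75) = -25.109375, r(-0.75) = -8.171875, r(-0.5) = -6.125, r(1.5) = -6.625.
Sum = Σ Δs_i · r(s_i).
Sum = -60.65234375.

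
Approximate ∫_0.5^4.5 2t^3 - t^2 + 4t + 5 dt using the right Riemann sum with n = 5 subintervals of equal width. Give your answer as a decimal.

311.84

Δt = (4.5 − 0.5)/5 = 0.8.
Right endpoints: 1.3, 2.1, 2.9, 3.7, 4.5.
f(1.3) = 12.904, f(2.1) = 27.512, f(2.9) = 56.968, f(3.7) = 107.416, f(4.5) = 185.
Sum = Δt · [f(1.3) + f(2.1) + f(2.9) + f(3.7) + f(4.5)].
Sum = 311.84.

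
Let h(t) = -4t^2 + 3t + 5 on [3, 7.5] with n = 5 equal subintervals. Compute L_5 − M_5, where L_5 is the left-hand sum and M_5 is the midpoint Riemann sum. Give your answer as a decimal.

75.33

L_5 = -356.58.
M_5 = -431.91.
L_5 − M_5 = 75.33.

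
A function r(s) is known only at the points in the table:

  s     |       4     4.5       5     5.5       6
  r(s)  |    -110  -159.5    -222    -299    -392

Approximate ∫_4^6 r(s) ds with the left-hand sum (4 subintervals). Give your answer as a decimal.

Δs = 0.5.
Sum = 0.5·[(-110) + (-159.5) + (-222) + (-299)] = -395.25.

-395.25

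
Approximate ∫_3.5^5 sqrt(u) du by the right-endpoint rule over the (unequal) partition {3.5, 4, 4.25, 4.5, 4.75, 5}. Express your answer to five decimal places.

Subinterval widths: 0.5, 0.25, 0.25, 0.25, 0.25.
Right endpoints: 4, 4.25, 4.5, 4.75, 5.
f(4) ≈ 2.00000, f(4.25) ≈ 2.06155, f(4.5) ≈ 2.12132, f(4.75) ≈ 2.17945, f(5) ≈ 2.23607.
Sum = Σ Δu_i · f(u_i).
Sum ≈ 3.14960.

3.14960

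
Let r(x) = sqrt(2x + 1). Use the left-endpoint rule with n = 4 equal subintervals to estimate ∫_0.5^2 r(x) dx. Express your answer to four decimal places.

Δx = (2 − 0.5)/4 = 0.375.
Left endpoints: 0.5, 0.875, 1.25, 1.625.
r(0.5) ≈ 1.4142, r(0.875) ≈ 1.6583, r(1.25) ≈ 1.8708, r(1.625) ≈ 2.0616.
Sum = Δx · [r(0.5) + r(0.875) + r(1.25) + r(1.625)].
Sum ≈ 2.6268.

2.6268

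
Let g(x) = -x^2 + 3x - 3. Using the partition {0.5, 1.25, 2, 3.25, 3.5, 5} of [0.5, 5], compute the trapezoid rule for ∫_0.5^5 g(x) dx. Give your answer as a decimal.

-19.03125

Subinterval widths: 0.75, 0.75, 1.25, 0.25, 1.5.
g(0.5) = -1.75, g(1.25) = -0.8125, g(2) = -1, g(3.25) = -3.8125, g(3.5) = -4.75, g(5) = -13.
On each subinterval the trapezoid contributes (Δx_i/2)·[g(x_{i-1}) + g(x_i)].
Sum = -19.03125.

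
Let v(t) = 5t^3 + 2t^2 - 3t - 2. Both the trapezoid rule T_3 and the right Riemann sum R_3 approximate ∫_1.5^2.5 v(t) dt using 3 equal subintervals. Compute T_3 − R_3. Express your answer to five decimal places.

T_3 ≈ 43.2592593.
R_3 ≈ 54.3009259.
T_3 − R_3 ≈ -11.04167.

-11.04167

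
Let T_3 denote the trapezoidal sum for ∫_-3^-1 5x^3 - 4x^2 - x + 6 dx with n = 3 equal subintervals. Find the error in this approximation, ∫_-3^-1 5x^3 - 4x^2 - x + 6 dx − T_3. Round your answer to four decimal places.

Exact integral: ∫_-3^-1 f(x) dx ≈ -118.666667.
T_3 ≈ -123.703704.
Error ≈ -118.666667 − (-123.703704) ≈ 5.0370.

5.0370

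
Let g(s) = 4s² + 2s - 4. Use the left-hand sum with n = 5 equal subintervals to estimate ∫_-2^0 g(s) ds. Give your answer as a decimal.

Δs = (0 − (-2))/5 = 0.4.
Left endpoints: -2, -1.6, -1.2, -0.8, -0.4.
g(-2) = 8, g(-1.6) = 3.04, g(-1.2) = -0.64, g(-0.8) = -3.04, g(-0.4) = -4.16.
Sum = Δs · [g(-2) + g(-1.6) + g(-1.2) + g(-0.8) + g(-0.4)].
Sum = 1.28.

1.28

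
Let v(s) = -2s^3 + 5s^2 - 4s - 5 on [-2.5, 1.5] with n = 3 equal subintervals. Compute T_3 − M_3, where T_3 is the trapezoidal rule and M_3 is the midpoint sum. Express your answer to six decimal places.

14.222222

T_3 ≈ 46.14814815.
M_3 ≈ 31.92592593.
T_3 − M_3 ≈ 14.222222.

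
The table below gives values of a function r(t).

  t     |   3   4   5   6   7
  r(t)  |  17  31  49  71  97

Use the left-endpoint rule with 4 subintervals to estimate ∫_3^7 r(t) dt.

Δt = 1.
Sum = 1·[17 + 31 + 49 + 71] = 168.

168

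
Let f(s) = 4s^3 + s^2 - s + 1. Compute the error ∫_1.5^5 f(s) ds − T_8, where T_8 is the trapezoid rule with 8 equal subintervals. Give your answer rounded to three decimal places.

-4.466

Exact integral: ∫_1.5^5 f(s) ds ≈ 652.60417.
T_8 = 657.0703125.
Error ≈ 652.60417 − 657.0703125 ≈ -4.466.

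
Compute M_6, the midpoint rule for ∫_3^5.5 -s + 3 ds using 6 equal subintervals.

Δs = (5.5 − 3)/6 = 5/12.
Midpoints: 77/24, 3.625, 97/24, 107/24, 4.875, 127/24.
f(77/24) = -5/24, f(3.625) = -0.625, f(97/24) = -25/24, f(107/24) = -35/24, f(4.875) = -1.875, f(127/24) = -55/24.
Sum = Δs · [f(77/24) + f(3.625) + f(97/24) + ...].
Sum = -3.125.

-3.125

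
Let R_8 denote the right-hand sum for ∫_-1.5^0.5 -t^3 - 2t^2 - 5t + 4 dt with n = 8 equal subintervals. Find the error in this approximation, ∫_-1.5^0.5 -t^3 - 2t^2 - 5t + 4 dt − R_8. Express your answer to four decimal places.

1.1979

Exact integral: ∫_-1.5^0.5 f(t) dt ≈ 11.916667.
R_8 = 10.71875.
Error ≈ 11.916667 − 10.71875 ≈ 1.1979.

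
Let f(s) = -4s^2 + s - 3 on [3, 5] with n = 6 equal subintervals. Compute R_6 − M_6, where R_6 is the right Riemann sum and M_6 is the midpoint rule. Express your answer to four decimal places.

-10.5556

R_6 ≈ -139.148148.
M_6 ≈ -128.592593.
R_6 − M_6 ≈ -10.5556.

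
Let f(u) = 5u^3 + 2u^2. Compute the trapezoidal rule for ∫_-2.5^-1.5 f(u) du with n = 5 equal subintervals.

Δu = (-1.5 − (-2.5))/5 = 0.2.
f(-2.5) = -65.625, f(-2.3) = -50.255, f(-2.1) = -37.485, f(-1.9) = -27.075, f(-1.7) = -18.785, f(-1.5) = -12.375.
T_5 = (Δu/2)·[f(u_0) + 2f(u_1) + ... + 2f(u_{4}) + f(u_5)].
Sum = -34.52.

-34.52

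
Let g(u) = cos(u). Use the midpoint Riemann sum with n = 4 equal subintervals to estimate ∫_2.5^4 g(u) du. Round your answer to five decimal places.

Δu = (4 − 2.5)/4 = 0.375.
Midpoints: 2.6875, 3.0625, 3.4375, 3.8125.
g(2.6875) ≈ -0.89866, g(3.0625) ≈ -0.99687, g(3.4375) ≈ -0.95654, g(3.8125) ≈ -0.78326.
Sum = Δu · [g(2.6875) + g(3.0625) + g(3.4375) + g(3.8125)].
Sum ≈ -1.36325.

-1.36325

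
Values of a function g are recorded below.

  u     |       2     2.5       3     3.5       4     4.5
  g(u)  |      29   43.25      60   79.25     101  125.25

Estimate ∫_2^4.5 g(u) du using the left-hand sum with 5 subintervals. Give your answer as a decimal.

Δu = 0.5.
Sum = 0.5·[29 + 43.25 + 60 + 79.25 + 101] = 156.25.

156.25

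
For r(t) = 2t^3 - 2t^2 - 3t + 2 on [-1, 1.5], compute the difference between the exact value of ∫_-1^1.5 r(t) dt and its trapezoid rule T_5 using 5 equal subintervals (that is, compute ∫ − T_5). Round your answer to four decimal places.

Exact integral: ∫_-1^1.5 r(t) dt ≈ 2.239583.
T_5 = 2.1875.
Error ≈ 2.239583 − 2.1875 ≈ 0.0521.

0.0521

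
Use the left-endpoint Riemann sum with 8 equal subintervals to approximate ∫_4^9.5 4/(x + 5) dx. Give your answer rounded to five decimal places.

1.96684

Δx = (9.5 − 4)/8 = 0.6875.
Left endpoints: 4, 4.6875, 5.375, 6.0625, 6.75, 7.4375, 8.125, 8.8125.
f(4) = 4/9, f(4.6875) = 64/155, f(5.375) = 32/83, f(6.0625) = 64/177, f(6.75) = 16/47, f(7.4375) = 64/199, f(8.125) = 32/105, f(8.8125) = 64/221.
Sum = Δx · [f(4) + f(4.6875) + f(5.375) + ...].
Sum ≈ 1.96684.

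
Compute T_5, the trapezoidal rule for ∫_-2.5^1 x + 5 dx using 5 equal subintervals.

Δx = (1 − (-2.5))/5 = 0.7.
f(-2.5) = 2.5, f(-1.8) = 3.2, f(-1.1) = 3.9, f(-0.4) = 4.6, f(0.3) = 5.3, f(1) = 6.
T_5 = (Δx/2)·[f(x_0) + 2f(x_1) + ... + 2f(x_{4}) + f(x_5)].
Sum = 14.875.

14.875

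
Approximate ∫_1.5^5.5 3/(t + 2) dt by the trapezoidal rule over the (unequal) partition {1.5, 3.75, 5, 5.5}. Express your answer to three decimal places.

2.352

Subinterval widths: 2.25, 1.25, 0.5.
f(1.5) = 6/7, f(3.75) = 12/23, f(5) = 3/7, f(5.5) = 0.4.
On each subinterval the trapezoid contributes (Δt_i/2)·[f(t_{i-1}) + f(t_i)].
Sum ≈ 2.352.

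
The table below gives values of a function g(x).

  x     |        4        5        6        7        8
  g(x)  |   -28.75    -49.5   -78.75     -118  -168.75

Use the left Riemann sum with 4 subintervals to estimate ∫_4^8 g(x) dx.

-275

Δx = 1.
Sum = 1·[(-28.75) + (-49.5) + (-78.75) + (-118)] = -275.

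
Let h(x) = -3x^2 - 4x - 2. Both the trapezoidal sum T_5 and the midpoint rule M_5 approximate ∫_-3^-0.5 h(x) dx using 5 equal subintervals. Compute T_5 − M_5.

-0.46875

T_5 = -14.6875.
M_5 = -14.21875.
T_5 − M_5 = -0.46875.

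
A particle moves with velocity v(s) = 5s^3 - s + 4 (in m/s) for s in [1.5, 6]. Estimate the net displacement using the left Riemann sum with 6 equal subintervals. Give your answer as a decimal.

Δs = (6 − 1.5)/6 = 0.75.
Left endpoints: 1.5, 2.25, 3, 3.75, 4.5, 5.25.
v(1.5) = 19.375, v(2.25) = 58.703125, v(3) = 136, v(3.75) = 263.921875, v(4.5) = 455.125, v(5.25) = 722.265625.
Sum = Δs · [v(1.5) + v(2.25) + v(3) + ...].
Sum = 1241.54296875.

1241.54296875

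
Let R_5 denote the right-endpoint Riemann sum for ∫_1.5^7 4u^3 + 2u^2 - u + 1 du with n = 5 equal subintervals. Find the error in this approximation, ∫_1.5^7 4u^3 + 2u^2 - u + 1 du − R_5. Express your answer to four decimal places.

Exact integral: ∫_1.5^7 f(u) du ≈ 2604.479167.
R_5 = 3458.84.
Error ≈ 2604.479167 − 3458.84 ≈ -854.3608.

-854.3608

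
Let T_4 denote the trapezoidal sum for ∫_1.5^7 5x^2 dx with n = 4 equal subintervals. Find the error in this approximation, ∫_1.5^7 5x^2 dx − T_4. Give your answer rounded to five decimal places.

Exact integral: ∫_1.5^7 f(x) dx ≈ 566.0416667.
T_4 = 574.70703125.
Error ≈ 566.0416667 − 574.70703125 ≈ -8.66536.

-8.66536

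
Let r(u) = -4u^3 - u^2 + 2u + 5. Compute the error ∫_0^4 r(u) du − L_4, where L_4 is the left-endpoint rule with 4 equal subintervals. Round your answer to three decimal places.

Exact integral: ∫_0^4 r(u) du ≈ -241.33333.
L_4 = -126.
Error ≈ -241.33333 − (-126) ≈ -115.333.

-115.333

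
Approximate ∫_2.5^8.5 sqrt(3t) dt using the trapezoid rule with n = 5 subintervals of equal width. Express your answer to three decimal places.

Δt = (8.5 − 2.5)/5 = 1.2.
f(2.5) ≈ 2.739, f(3.7) ≈ 3.332, f(4.9) ≈ 3.834, f(6.1) ≈ 4.278, f(7.3) ≈ 4.680, f(8.5) ≈ 5.050.
T_5 = (Δt/2)·[f(t_0) + 2f(t_1) + ... + 2f(t_{4}) + f(t_5)].
Sum ≈ 24.021.

24.021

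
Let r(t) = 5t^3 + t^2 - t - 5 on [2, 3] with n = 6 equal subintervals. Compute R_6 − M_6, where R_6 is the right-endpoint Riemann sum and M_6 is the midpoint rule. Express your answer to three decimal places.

R_6 ≈ 88.51157.
M_6 ≈ 79.99421.
R_6 − M_6 ≈ 8.517.

8.517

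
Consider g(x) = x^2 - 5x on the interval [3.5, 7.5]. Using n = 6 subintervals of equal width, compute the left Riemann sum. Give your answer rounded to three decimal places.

Δx = (7.5 − 3.5)/6 = 2/3.
Left endpoints: 3.5, 25/6, 29/6, 5.5, 37/6, 41/6.
g(3.5) = -5.25, g(25/6) = -125/36, g(29/6) = -29/36, g(5.5) = 2.75, g(37/6) = 259/36, g(41/6) = 451/36.
Sum = Δx · [g(3.5) + g(25/6) + g(29/6) + ...].
Sum ≈ 8.630.

8.630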